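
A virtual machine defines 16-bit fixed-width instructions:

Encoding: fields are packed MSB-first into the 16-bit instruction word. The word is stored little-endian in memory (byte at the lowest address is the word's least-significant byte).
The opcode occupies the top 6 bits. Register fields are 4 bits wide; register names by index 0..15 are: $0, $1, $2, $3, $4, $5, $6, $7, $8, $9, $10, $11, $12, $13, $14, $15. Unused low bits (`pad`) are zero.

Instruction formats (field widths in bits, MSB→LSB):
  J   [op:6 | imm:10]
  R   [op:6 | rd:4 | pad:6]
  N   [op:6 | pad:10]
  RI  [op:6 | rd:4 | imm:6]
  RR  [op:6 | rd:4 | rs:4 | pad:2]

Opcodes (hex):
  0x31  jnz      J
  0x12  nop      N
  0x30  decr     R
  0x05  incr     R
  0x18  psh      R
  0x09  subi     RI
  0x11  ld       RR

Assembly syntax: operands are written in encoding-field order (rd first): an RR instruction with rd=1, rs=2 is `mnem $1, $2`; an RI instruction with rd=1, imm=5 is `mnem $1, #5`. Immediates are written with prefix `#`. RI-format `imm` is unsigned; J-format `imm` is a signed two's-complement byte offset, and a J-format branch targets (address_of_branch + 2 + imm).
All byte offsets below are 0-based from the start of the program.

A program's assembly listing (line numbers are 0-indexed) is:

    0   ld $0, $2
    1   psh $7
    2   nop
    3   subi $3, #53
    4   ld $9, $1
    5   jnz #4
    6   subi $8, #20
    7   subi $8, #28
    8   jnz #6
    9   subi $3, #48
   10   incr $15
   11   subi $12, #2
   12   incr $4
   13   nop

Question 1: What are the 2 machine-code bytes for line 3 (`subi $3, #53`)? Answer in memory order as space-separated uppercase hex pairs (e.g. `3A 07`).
F5 24

L3: subi op=0x9:6|rd=3:4|imm=53:6 ⇒ 0x24f5 ⇒ little f5 24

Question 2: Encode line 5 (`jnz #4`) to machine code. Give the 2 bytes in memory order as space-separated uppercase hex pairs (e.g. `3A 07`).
04 C4

5. jnz fields op=0x31:6|imm=4:10 → word c404h → 04 c4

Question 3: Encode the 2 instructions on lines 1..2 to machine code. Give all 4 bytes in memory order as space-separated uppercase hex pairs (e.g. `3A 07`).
1. psh fields op=0x18:6|rd=7:4|pad=0:6 → word 61c0h → c0 61
2. nop fields op=0x12:6|pad=0:10 → word 4800h → 00 48

C0 61 00 48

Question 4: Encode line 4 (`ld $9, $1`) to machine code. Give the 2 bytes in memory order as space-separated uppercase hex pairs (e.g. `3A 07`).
44 46

line 4 (ld): pack op=0x11:6|rd=9:4|rs=1:4|pad=0:2 = 0x4644; little→ 44 46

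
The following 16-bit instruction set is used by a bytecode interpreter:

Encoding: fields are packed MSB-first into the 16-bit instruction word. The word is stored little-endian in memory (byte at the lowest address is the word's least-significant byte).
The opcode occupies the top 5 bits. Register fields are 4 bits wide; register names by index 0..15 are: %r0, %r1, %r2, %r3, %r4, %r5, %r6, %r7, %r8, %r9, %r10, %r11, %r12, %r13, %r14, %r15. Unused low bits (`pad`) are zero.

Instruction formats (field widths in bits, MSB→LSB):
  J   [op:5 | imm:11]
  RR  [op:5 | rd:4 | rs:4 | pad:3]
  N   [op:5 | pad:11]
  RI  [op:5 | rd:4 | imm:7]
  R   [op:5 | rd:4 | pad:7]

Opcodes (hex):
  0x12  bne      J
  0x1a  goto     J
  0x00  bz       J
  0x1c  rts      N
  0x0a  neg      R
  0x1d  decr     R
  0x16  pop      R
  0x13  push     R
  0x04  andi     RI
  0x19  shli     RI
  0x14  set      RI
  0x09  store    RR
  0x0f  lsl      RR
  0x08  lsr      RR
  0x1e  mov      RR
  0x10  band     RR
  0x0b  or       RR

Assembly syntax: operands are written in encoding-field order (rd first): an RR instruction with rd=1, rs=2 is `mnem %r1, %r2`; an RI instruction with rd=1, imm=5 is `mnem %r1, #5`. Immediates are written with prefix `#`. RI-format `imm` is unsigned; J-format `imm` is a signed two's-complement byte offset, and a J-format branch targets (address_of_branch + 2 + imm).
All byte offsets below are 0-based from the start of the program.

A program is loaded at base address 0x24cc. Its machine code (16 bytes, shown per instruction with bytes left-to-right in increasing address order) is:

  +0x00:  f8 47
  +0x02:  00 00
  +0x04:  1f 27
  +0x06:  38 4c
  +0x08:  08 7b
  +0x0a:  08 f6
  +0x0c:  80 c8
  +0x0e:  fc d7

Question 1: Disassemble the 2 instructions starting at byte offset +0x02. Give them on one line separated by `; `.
bz #0; andi %r14, #31

[02] 00 00 → 0x0000
  top 5b → 0x0 → bz [J]
  imm: (w>>0)&0x7ff=0x0 → #0
[04] 1f 27 → 0x271f
  top 5b → 0x4 → andi [RI]
  rd: (w>>7)&0xf=0xe → %r14
  imm: (w>>0)&0x7f=0x1f → #31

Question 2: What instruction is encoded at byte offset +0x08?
lsl %r6, %r1

@+08  little-endian(08 7b) = 0x7b08
  top 5b → 0xf → lsl [RR]
  rd@[10:7]=0x6 ⇒ %r6
  rs@[6:3]=0x1 ⇒ %r1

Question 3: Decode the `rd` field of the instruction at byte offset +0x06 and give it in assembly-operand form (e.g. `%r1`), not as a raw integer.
%r8

+0x06: 38 4c ⇒ word 0x4c38 (little)
  opcode bits[15:11]=0x9: store/RR
  rd: (w>>7)&0xf=0x8 → %r8
  rs: (w>>3)&0xf=0x7 → %r7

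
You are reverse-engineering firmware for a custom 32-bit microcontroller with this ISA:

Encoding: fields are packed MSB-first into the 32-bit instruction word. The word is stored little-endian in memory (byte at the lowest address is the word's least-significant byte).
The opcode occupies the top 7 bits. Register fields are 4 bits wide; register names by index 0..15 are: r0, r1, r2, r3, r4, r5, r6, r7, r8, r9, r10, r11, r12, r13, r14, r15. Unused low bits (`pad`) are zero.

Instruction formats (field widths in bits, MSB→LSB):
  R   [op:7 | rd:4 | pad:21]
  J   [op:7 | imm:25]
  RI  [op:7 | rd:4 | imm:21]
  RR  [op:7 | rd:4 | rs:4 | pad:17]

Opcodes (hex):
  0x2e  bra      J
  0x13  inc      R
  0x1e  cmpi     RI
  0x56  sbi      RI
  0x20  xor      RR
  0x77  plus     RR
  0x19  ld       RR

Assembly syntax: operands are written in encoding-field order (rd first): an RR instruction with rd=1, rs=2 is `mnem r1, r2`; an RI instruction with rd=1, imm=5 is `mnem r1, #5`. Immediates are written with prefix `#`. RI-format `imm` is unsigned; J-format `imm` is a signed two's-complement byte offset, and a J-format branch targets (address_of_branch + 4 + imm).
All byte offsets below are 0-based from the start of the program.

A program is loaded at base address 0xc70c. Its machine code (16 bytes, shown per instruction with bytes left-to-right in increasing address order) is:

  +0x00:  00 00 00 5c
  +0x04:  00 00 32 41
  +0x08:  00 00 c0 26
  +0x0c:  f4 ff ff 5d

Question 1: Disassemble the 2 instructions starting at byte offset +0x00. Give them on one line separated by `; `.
off 0x00: read 00 00 00 5c as little → 0x5c000000
  op=0x5c000000>>25=0x2e ⇒ bra (J)
  imm: (w>>0)&0x1ffffff=0x0 → #0
off 0x04: read 00 00 32 41 as little → 0x41320000
  op=0x41320000>>25=0x20 ⇒ xor (RR)
  rd: (w>>21)&0xf=0x9 → r9
  rs: (w>>17)&0xf=0x9 → r9

bra #0; xor r9, r9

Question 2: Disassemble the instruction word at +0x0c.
bra #-12

@+0c  little-endian(f4 ff ff 5d) = 0x5dfffff4
  top 7b → 0x2e → bra [J]
  [24:0] imm=33554420 (s25→-12) = #-12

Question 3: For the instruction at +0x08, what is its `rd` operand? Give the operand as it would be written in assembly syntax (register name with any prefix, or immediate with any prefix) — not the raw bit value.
+0x08: 00 00 c0 26 ⇒ word 0x26c00000 (little)
  opcode bits[31:25]=0x13: inc/R
  [24:21] rd=6 = r6

r6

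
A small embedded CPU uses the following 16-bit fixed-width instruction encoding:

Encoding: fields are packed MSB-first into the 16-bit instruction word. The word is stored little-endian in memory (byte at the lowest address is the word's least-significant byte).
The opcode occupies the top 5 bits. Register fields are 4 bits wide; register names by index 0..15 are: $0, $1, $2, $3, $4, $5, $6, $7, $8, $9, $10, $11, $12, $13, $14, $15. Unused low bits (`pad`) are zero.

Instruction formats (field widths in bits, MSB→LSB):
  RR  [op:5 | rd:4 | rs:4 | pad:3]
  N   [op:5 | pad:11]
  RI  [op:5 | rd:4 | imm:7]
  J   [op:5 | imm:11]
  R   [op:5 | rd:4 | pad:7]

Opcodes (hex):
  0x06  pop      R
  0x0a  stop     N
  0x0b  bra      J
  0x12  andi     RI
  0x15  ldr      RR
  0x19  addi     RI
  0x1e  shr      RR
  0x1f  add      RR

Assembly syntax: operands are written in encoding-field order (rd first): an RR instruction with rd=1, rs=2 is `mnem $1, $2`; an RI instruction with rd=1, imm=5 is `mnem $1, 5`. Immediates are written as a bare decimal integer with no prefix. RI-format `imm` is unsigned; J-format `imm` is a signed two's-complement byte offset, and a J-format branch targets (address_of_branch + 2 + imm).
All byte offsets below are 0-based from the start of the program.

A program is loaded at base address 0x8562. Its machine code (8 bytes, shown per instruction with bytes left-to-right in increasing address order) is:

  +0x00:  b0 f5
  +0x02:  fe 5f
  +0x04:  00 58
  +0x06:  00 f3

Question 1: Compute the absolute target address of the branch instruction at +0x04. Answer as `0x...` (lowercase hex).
@+04  little-endian(00 58) = 0x5800
  opcode bits[15:11]=0xb: bra/J
  imm@[10:0]=0x0 ⇒ 0
  target = base 0x8562 + off 0x04 + 2 + imm 0 = 0x8568

0x8568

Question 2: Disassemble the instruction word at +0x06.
shr $6, $0

+0x06: 00 f3 ⇒ word 0xf300 (little)
  op=0xf300>>11=0x1e ⇒ shr (RR)
  rd@[10:7]=0x6 ⇒ $6
  rs@[6:3]=0x0 ⇒ $0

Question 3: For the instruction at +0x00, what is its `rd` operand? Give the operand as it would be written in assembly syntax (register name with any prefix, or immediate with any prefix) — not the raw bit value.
$11

@+00  little-endian(b0 f5) = 0xf5b0
  op=0xf5b0>>11=0x1e ⇒ shr (RR)
  rd@[10:7]=0xb ⇒ $11
  rs@[6:3]=0x6 ⇒ $6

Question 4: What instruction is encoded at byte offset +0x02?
@+02  little-endian(fe 5f) = 0x5ffe
  opcode bits[15:11]=0xb: bra/J
  imm@[10:0]=0x7fe (s11→-2) ⇒ -2

bra -2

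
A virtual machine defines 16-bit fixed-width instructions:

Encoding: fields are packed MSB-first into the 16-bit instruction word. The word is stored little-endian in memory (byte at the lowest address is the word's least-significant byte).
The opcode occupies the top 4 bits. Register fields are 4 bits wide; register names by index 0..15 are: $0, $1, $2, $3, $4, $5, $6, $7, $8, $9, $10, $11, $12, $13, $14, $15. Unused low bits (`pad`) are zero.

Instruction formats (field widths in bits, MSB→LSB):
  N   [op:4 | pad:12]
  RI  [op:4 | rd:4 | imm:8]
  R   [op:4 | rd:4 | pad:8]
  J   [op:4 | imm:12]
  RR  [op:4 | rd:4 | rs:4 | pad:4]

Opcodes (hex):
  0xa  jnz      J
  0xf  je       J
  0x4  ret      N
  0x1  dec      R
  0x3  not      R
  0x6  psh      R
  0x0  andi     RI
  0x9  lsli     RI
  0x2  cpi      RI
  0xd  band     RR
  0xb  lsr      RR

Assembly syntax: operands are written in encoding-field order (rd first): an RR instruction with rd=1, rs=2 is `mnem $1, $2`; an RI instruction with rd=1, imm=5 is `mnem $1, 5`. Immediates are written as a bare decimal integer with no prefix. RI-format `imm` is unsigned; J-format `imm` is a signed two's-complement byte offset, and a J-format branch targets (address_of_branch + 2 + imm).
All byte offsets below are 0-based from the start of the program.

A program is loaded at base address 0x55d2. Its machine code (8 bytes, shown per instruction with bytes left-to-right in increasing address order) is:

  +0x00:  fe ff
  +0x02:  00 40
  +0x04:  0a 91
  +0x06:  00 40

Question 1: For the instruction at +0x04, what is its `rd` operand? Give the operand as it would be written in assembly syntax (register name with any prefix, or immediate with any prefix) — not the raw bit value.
+0x04: 0a 91 ⇒ word 0x910a (little)
  opcode bits[15:12]=0x9: lsli/RI
  [11:8] rd=1 = $1
  [7:0] imm=10 = 10

$1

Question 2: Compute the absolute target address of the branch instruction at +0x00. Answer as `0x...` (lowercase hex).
0x55d2

[00] fe ff → 0xfffe
  op=0xfffe>>12=0xf ⇒ je (J)
  [11:0] imm=4094 (s12→-2) = -2
  target = base 0x55d2 + off 0x00 + 2 + imm -2 = 0x55d2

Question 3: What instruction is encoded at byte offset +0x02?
@+02  little-endian(00 40) = 0x4000
  op=0x4000>>12=0x4 ⇒ ret (N)

ret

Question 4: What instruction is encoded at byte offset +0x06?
+0x06: 00 40 ⇒ word 0x4000 (little)
  opcode bits[15:12]=0x4: ret/N

ret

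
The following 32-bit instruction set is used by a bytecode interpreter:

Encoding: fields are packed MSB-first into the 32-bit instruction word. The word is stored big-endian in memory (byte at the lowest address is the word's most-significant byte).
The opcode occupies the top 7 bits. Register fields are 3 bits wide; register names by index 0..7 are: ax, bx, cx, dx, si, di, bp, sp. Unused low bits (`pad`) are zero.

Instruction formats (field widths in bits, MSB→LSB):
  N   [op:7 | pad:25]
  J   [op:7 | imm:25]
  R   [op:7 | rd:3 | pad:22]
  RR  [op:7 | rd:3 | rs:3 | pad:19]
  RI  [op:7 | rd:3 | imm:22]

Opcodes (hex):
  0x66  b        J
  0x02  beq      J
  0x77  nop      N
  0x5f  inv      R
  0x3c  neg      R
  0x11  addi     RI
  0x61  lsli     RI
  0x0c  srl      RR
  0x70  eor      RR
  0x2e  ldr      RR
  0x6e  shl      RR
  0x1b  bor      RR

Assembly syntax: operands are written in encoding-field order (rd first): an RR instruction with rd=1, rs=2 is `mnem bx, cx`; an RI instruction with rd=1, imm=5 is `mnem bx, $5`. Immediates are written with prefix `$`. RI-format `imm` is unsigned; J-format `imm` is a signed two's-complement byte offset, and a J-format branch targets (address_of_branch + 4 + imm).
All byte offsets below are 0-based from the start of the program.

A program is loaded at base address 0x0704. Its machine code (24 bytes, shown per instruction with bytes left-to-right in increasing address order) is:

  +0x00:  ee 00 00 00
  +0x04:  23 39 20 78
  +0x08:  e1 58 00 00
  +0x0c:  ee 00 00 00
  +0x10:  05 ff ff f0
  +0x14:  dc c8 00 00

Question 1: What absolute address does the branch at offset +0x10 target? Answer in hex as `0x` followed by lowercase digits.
0x0708

[10] 05 ff ff f0 → 0x05fffff0
  opcode bits[31:25]=0x2: beq/J
  [24:0] imm=33554416 (s25→-16) = $-16
  target = base 0x0704 + off 0x10 + 4 + imm -16 = 0x0708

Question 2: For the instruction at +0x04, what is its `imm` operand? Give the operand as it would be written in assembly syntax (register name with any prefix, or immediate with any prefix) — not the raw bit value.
[04] 23 39 20 78 → 0x23392078
  op=0x23392078>>25=0x11 ⇒ addi (RI)
  rd@[24:22]=0x4 ⇒ si
  imm@[21:0]=0x392078 ⇒ $3743864

$3743864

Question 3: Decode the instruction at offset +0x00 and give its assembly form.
nop

+0x00: ee 00 00 00 ⇒ word 0xee000000 (big)
  top 7b → 0x77 → nop [N]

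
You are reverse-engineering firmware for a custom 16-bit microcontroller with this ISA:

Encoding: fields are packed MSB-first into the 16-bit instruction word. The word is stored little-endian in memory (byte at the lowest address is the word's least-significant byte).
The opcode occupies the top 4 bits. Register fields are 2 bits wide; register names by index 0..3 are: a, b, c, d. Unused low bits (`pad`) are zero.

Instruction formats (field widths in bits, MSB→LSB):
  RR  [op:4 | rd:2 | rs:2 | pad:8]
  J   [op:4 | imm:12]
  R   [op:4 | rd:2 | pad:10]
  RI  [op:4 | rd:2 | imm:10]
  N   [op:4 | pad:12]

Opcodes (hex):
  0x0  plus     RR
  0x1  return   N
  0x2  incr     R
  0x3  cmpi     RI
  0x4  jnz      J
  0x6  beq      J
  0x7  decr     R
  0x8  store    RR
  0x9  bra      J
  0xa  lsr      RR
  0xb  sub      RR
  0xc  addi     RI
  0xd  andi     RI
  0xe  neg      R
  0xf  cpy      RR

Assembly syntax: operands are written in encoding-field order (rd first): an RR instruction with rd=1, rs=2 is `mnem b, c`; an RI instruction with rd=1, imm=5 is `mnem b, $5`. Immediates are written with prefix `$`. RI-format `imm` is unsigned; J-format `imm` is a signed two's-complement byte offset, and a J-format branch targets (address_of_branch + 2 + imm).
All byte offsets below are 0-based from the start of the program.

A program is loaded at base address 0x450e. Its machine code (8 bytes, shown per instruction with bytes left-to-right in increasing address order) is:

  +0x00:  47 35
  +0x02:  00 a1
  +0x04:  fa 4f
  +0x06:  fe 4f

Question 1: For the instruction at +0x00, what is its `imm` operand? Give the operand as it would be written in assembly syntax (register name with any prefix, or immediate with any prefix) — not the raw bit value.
$327

@+00  little-endian(47 35) = 0x3547
  top 4b → 0x3 → cmpi [RI]
  rd: (w>>10)&0x3=0x1 → b
  imm: (w>>0)&0x3ff=0x147 → $327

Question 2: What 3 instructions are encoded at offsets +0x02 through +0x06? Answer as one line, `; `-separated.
lsr a, b; jnz $-6; jnz $-2

+0x02: 00 a1 ⇒ word 0xa100 (little)
  op=0xa100>>12=0xa ⇒ lsr (RR)
  rd@[11:10]=0x0 ⇒ a
  rs@[9:8]=0x1 ⇒ b
+0x04: fa 4f ⇒ word 0x4ffa (little)
  op=0x4ffa>>12=0x4 ⇒ jnz (J)
  imm@[11:0]=0xffa (s12→-6) ⇒ $-6
+0x06: fe 4f ⇒ word 0x4ffe (little)
  op=0x4ffe>>12=0x4 ⇒ jnz (J)
  imm@[11:0]=0xffe (s12→-2) ⇒ $-2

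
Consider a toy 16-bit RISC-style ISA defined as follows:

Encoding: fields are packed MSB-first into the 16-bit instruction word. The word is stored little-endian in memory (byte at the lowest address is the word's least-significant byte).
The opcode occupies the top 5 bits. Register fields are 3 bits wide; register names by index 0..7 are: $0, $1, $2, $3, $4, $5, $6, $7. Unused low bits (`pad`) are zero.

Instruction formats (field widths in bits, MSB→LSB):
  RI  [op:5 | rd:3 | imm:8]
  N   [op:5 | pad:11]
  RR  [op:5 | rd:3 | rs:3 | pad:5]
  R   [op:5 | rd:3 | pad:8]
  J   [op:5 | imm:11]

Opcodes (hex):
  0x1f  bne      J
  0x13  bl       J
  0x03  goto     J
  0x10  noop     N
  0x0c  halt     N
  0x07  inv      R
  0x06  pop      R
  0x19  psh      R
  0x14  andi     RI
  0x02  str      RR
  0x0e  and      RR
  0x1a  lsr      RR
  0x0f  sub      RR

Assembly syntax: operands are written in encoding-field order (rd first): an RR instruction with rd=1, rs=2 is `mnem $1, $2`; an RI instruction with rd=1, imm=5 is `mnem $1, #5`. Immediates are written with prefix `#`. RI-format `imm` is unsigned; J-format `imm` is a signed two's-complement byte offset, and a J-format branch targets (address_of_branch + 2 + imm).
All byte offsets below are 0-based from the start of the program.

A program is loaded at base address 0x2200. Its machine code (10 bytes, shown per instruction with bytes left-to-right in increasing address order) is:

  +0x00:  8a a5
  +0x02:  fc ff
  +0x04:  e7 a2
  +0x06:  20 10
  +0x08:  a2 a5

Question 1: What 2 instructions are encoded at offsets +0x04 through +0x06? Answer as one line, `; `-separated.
@+04  little-endian(e7 a2) = 0xa2e7
  opcode bits[15:11]=0x14: andi/RI
  [10:8] rd=2 = $2
  [7:0] imm=231 = #231
@+06  little-endian(20 10) = 0x1020
  opcode bits[15:11]=0x2: str/RR
  [10:8] rd=0 = $0
  [7:5] rs=1 = $1

andi $2, #231; str $0, $1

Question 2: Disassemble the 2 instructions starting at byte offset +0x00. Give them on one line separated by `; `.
andi $5, #138; bne #-4

[00] 8a a5 → 0xa58a
  top 5b → 0x14 → andi [RI]
  [10:8] rd=5 = $5
  [7:0] imm=138 = #138
[02] fc ff → 0xfffc
  top 5b → 0x1f → bne [J]
  [10:0] imm=2044 (s11→-4) = #-4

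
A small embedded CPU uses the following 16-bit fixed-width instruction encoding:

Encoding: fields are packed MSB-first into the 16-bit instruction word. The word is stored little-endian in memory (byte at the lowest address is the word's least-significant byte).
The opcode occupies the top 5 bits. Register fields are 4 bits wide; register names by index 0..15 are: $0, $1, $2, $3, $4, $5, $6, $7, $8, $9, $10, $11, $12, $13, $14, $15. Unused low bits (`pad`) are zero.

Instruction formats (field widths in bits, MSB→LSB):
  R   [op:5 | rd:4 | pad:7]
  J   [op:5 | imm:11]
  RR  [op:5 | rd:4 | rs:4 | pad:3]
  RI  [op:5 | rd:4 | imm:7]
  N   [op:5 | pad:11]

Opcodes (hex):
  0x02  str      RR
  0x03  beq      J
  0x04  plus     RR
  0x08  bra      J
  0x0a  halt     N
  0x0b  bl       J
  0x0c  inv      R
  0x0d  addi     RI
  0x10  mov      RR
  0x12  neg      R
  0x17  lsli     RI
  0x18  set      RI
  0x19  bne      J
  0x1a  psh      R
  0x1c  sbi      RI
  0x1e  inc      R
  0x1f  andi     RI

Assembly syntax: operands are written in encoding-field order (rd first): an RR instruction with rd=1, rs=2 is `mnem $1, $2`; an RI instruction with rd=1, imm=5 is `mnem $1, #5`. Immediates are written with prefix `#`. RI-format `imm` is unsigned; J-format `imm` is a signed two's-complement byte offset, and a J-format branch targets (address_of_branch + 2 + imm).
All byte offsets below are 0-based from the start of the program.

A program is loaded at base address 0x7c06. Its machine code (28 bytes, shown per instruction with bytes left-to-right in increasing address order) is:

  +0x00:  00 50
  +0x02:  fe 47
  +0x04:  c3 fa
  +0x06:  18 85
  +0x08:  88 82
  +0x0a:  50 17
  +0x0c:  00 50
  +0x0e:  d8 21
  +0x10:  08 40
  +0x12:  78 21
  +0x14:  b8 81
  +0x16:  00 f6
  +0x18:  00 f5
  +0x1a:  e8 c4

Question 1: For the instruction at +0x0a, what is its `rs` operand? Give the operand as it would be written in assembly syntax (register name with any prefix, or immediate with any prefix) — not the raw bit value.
@+0a  little-endian(50 17) = 0x1750
  opcode bits[15:11]=0x2: str/RR
  [10:7] rd=14 = $14
  [6:3] rs=10 = $10

$10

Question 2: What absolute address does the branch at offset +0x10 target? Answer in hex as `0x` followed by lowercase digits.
0x7c20

+0x10: 08 40 ⇒ word 0x4008 (little)
  opcode bits[15:11]=0x8: bra/J
  imm@[10:0]=0x8 ⇒ #8
  target = base 0x7c06 + off 0x10 + 2 + imm 8 = 0x7c20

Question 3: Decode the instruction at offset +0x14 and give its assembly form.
mov $3, $7

+0x14: b8 81 ⇒ word 0x81b8 (little)
  op=0x81b8>>11=0x10 ⇒ mov (RR)
  rd: (w>>7)&0xf=0x3 → $3
  rs: (w>>3)&0xf=0x7 → $7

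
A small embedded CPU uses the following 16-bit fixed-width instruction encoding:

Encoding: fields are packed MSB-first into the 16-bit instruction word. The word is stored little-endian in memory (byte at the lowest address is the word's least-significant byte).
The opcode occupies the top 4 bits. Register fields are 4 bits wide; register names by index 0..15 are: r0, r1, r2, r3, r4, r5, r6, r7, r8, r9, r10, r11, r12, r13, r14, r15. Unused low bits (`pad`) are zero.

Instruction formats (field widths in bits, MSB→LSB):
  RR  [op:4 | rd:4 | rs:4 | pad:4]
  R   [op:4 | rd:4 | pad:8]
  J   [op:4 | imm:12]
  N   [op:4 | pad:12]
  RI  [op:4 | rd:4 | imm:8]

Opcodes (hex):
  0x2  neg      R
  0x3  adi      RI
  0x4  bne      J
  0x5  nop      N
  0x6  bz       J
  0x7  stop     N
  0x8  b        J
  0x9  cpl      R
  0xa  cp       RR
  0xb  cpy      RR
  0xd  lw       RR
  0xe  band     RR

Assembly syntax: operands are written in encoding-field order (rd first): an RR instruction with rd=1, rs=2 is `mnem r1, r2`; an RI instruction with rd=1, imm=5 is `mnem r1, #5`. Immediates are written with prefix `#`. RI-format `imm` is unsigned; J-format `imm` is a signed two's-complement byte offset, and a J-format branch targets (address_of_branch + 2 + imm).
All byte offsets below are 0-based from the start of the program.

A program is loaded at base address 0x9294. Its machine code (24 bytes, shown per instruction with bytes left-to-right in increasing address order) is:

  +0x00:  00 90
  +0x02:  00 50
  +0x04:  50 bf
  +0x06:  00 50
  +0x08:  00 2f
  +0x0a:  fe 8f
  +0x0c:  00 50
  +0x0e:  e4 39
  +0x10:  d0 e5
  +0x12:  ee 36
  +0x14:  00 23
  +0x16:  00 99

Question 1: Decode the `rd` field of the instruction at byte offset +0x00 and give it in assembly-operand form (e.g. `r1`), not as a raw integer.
r0

[00] 00 90 → 0x9000
  opcode bits[15:12]=0x9: cpl/R
  [11:8] rd=0 = r0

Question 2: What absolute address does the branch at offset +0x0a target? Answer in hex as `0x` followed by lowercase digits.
0x929e

@+0a  little-endian(fe 8f) = 0x8ffe
  opcode bits[15:12]=0x8: b/J
  [11:0] imm=4094 (s12→-2) = #-2
  target = base 0x9294 + off 0x0a + 2 + imm -2 = 0x929e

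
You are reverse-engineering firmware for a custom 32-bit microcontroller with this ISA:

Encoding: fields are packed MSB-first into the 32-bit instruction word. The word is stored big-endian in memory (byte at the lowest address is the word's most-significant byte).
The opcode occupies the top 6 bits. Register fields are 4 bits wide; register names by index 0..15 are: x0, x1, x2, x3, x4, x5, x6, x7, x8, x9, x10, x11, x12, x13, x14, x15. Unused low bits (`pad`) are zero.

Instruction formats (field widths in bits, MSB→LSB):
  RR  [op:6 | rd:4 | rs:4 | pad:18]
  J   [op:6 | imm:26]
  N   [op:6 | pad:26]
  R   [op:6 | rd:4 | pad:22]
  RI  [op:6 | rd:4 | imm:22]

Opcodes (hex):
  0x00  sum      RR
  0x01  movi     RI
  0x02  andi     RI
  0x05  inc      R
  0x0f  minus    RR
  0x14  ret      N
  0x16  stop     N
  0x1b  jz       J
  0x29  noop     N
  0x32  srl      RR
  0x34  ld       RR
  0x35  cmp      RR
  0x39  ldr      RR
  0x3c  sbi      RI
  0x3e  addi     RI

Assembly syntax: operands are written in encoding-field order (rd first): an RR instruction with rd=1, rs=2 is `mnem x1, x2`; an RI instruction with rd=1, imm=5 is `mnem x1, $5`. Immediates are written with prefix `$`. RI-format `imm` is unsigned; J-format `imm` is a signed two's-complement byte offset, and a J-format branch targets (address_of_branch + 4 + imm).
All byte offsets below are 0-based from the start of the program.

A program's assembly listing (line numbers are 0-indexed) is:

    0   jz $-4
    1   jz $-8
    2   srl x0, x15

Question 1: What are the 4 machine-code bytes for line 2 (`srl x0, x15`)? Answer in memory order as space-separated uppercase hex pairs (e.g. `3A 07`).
L2: srl op=0x32:6|rd=0:4|rs=15:4|pad=0:18 ⇒ 0xc83c0000 ⇒ big c8 3c 00 00

C8 3C 00 00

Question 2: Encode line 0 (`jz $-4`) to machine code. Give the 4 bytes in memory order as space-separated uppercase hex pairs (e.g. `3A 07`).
6F FF FF FC

0. jz fields op=0x1b:6|imm=-4:26 → word 6ffffffch → 6f ff ff fc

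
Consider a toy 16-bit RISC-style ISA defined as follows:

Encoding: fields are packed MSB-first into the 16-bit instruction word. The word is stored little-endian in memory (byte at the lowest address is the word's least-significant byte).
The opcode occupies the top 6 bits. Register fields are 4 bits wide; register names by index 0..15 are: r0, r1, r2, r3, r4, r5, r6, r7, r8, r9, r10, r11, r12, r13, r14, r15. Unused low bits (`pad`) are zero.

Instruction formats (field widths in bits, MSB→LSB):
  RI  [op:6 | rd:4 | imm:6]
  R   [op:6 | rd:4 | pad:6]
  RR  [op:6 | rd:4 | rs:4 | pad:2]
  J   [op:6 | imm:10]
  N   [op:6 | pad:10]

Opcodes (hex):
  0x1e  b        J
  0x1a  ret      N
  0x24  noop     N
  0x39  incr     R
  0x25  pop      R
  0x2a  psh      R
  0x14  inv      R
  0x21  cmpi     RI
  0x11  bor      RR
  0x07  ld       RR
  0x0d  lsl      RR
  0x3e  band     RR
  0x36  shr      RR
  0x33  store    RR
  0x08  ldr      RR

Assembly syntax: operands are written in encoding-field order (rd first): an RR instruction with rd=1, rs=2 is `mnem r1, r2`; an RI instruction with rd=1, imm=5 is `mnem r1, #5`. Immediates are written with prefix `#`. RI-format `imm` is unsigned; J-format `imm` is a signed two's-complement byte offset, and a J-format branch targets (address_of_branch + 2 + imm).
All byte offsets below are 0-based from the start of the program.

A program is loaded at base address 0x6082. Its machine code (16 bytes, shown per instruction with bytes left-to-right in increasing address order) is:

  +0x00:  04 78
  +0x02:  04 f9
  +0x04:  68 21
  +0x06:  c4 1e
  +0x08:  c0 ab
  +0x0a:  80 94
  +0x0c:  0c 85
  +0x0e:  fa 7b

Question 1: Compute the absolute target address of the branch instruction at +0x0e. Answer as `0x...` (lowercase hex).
0x608c

@+0e  little-endian(fa 7b) = 0x7bfa
  top 6b → 0x1e → b [J]
  [9:0] imm=1018 (s10→-6) = #-6
  target = base 0x6082 + off 0x0e + 2 + imm -6 = 0x608c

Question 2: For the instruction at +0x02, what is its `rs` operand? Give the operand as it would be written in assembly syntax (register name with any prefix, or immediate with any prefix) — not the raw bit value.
r1

@+02  little-endian(04 f9) = 0xf904
  op=0xf904>>10=0x3e ⇒ band (RR)
  rd: (w>>6)&0xf=0x4 → r4
  rs: (w>>2)&0xf=0x1 → r1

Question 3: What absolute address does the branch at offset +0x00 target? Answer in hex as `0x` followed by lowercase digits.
[00] 04 78 → 0x7804
  opcode bits[15:10]=0x1e: b/J
  [9:0] imm=4 = #4
  target = base 0x6082 + off 0x00 + 2 + imm 4 = 0x6088

0x6088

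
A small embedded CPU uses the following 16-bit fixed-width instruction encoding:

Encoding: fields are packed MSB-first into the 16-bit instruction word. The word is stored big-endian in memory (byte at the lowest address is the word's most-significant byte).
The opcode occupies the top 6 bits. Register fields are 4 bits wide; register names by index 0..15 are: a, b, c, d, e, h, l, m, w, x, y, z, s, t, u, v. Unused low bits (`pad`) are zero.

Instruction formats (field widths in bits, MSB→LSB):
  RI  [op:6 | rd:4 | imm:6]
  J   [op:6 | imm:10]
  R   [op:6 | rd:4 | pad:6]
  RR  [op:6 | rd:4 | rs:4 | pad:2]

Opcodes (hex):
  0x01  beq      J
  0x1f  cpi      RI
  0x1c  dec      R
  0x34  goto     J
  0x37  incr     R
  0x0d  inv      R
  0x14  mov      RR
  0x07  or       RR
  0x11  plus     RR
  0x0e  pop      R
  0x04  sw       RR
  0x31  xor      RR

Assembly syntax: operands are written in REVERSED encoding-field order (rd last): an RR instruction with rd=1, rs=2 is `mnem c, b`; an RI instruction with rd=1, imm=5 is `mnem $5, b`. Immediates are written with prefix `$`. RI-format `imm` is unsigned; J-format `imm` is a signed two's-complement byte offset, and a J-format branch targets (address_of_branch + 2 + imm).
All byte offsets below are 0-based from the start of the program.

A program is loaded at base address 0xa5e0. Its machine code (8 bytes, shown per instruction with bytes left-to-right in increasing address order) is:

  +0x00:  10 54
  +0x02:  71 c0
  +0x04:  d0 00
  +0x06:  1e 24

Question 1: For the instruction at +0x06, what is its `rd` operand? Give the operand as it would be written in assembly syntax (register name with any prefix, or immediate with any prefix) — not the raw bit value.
[06] 1e 24 → 0x1e24
  op=0x1e24>>10=0x7 ⇒ or (RR)
  [9:6] rd=8 = w
  [5:2] rs=9 = x

w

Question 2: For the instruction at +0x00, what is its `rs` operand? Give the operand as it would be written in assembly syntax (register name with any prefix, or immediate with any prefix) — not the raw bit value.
+0x00: 10 54 ⇒ word 0x1054 (big)
  op=0x1054>>10=0x4 ⇒ sw (RR)
  [9:6] rd=1 = b
  [5:2] rs=5 = h

h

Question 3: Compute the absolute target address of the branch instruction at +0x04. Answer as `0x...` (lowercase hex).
0xa5e6

+0x04: d0 00 ⇒ word 0xd000 (big)
  opcode bits[15:10]=0x34: goto/J
  imm@[9:0]=0x0 ⇒ $0
  target = base 0xa5e0 + off 0x04 + 2 + imm 0 = 0xa5e6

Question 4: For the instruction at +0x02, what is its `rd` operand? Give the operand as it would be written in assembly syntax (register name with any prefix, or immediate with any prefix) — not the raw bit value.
off 0x02: read 71 c0 as big → 0x71c0
  top 6b → 0x1c → dec [R]
  rd@[9:6]=0x7 ⇒ m

m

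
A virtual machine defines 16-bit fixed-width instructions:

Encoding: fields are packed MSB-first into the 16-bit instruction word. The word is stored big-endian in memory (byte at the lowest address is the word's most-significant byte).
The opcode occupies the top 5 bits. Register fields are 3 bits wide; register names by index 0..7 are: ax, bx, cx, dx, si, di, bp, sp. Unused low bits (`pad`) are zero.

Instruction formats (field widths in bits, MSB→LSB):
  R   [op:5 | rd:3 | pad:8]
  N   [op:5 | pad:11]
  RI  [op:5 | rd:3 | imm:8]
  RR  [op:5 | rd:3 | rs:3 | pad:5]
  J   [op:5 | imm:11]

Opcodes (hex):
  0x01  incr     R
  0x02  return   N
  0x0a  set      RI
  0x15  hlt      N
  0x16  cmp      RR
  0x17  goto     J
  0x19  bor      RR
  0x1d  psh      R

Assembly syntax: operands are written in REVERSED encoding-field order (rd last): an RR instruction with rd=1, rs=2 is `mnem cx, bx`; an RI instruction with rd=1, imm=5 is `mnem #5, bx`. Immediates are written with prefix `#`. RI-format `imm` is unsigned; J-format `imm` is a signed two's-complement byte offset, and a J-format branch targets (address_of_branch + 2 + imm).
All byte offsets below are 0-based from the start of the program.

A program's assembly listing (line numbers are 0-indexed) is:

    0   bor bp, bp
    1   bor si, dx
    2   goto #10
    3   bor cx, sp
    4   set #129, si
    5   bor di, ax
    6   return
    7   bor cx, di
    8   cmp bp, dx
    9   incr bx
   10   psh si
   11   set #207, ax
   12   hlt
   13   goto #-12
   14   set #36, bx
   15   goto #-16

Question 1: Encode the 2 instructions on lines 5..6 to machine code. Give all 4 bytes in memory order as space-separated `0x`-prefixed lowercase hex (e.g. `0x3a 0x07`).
line 5 (bor): pack op=0x19:5|rd=0:3|rs=5:3|pad=0:5 = 0xc8a0; big→ c8 a0
line 6 (return): pack op=0x2:5|pad=0:11 = 0x1000; big→ 10 00

0xc8 0xa0 0x10 0x00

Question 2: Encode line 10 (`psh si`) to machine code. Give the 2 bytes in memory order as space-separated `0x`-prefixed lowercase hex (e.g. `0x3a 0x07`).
L10: psh op=0x1d:5|rd=4:3|pad=0:8 ⇒ 0xec00 ⇒ big ec 00

0xec 0x00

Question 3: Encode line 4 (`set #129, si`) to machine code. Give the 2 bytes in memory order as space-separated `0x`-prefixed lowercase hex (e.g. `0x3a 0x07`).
0x54 0x81

L4: set op=0xa:5|rd=4:3|imm=129:8 ⇒ 0x5481 ⇒ big 54 81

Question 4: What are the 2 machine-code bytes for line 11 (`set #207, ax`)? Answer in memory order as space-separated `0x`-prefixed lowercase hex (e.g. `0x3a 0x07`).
0x50 0xcf

11. set fields op=0xa:5|rd=0:3|imm=207:8 → word 50cfh → 50 cf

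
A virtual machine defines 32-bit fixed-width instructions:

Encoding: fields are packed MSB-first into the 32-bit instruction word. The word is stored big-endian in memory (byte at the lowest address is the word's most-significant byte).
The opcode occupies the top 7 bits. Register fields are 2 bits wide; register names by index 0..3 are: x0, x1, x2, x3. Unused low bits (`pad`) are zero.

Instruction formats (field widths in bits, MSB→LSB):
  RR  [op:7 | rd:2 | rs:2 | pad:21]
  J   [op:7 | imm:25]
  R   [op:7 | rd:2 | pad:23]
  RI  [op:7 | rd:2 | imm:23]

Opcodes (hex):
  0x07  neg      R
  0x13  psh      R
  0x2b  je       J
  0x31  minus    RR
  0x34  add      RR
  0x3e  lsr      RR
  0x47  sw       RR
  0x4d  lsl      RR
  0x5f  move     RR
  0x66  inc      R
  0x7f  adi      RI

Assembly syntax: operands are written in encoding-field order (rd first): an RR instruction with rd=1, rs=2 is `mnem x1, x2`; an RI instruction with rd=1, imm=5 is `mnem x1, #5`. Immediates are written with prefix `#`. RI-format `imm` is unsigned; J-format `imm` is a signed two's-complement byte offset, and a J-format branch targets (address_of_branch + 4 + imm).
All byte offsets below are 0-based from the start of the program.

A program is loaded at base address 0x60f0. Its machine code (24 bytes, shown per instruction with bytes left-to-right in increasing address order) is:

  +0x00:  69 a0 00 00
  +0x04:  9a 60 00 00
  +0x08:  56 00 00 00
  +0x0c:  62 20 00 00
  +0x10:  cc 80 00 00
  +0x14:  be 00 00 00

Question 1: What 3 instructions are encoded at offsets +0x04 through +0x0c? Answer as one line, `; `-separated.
off 0x04: read 9a 60 00 00 as big → 0x9a600000
  op=0x9a600000>>25=0x4d ⇒ lsl (RR)
  rd@[24:23]=0x0 ⇒ x0
  rs@[22:21]=0x3 ⇒ x3
off 0x08: read 56 00 00 00 as big → 0x56000000
  op=0x56000000>>25=0x2b ⇒ je (J)
  imm@[24:0]=0x0 ⇒ #0
off 0x0c: read 62 20 00 00 as big → 0x62200000
  op=0x62200000>>25=0x31 ⇒ minus (RR)
  rd@[24:23]=0x0 ⇒ x0
  rs@[22:21]=0x1 ⇒ x1

lsl x0, x3; je #0; minus x0, x1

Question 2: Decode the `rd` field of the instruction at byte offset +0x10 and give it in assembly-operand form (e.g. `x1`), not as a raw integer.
x1

off 0x10: read cc 80 00 00 as big → 0xcc800000
  top 7b → 0x66 → inc [R]
  [24:23] rd=1 = x1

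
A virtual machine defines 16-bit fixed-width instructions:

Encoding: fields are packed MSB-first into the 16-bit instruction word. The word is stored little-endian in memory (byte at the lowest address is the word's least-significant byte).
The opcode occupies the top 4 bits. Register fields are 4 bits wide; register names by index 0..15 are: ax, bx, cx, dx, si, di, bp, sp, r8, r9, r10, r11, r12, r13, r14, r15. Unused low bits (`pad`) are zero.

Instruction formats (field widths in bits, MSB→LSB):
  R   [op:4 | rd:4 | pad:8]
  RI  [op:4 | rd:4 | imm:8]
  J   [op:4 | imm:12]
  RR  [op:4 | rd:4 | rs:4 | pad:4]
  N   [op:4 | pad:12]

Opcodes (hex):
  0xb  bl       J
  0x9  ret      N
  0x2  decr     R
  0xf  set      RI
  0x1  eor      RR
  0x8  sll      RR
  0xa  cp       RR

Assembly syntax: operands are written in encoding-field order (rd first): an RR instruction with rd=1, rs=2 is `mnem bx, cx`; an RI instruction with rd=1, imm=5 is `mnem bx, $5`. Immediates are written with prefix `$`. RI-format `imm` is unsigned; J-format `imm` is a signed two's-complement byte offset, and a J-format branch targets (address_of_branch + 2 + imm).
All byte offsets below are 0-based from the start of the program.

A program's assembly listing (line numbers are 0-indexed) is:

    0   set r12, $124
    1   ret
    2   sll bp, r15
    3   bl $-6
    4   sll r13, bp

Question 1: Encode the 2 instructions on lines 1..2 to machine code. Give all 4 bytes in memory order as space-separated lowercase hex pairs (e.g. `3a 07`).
L1: ret op=0x9:4|pad=0:12 ⇒ 0x9000 ⇒ little 00 90
L2: sll op=0x8:4|rd=6:4|rs=15:4|pad=0:4 ⇒ 0x86f0 ⇒ little f0 86

00 90 f0 86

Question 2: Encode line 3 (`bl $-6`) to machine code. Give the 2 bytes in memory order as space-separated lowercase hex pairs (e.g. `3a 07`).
fa bf

L3: bl op=0xb:4|imm=-6:12 ⇒ 0xbffa ⇒ little fa bf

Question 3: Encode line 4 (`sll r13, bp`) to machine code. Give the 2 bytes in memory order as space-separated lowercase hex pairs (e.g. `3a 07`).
4. sll fields op=0x8:4|rd=13:4|rs=6:4|pad=0:4 → word 8d60h → 60 8d

60 8d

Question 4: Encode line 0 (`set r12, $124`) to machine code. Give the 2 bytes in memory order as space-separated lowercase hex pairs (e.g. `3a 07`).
7c fc

line 0 (set): pack op=0xf:4|rd=12:4|imm=124:8 = 0xfc7c; little→ 7c fc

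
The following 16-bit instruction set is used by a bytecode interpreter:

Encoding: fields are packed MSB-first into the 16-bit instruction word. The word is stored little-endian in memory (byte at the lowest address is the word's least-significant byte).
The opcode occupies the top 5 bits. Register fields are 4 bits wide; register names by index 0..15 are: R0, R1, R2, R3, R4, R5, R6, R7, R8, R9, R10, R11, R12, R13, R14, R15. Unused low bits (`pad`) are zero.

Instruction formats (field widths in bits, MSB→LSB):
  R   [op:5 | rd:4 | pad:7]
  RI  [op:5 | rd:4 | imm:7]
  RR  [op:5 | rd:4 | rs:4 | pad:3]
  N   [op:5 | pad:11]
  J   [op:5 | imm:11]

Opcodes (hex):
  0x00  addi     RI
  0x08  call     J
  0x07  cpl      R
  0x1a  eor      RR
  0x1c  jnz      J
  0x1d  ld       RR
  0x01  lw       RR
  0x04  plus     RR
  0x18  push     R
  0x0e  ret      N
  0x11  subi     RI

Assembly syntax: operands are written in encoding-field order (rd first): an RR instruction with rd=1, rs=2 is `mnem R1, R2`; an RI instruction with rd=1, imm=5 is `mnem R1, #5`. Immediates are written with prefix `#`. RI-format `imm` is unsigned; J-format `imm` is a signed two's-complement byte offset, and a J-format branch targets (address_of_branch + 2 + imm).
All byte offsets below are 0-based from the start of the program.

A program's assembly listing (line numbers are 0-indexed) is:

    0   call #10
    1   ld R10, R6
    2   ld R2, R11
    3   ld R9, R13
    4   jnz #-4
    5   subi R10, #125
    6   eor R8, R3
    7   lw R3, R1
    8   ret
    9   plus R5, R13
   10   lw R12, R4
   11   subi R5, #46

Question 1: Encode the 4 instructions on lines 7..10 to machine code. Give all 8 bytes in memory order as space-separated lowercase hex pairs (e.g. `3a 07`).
88 09 00 70 e8 22 20 0e

7. lw fields op=0x1:5|rd=3:4|rs=1:4|pad=0:3 → word 0988h → 88 09
8. ret fields op=0xe:5|pad=0:11 → word 7000h → 00 70
9. plus fields op=0x4:5|rd=5:4|rs=13:4|pad=0:3 → word 22e8h → e8 22
10. lw fields op=0x1:5|rd=12:4|rs=4:4|pad=0:3 → word 0e20h → 20 0e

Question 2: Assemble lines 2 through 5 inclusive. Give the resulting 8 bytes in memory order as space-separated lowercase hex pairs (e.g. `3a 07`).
58 e9 e8 ec fc e7 7d 8d

L2: ld op=0x1d:5|rd=2:4|rs=11:4|pad=0:3 ⇒ 0xe958 ⇒ little 58 e9
L3: ld op=0x1d:5|rd=9:4|rs=13:4|pad=0:3 ⇒ 0xece8 ⇒ little e8 ec
L4: jnz op=0x1c:5|imm=-4:11 ⇒ 0xe7fc ⇒ little fc e7
L5: subi op=0x11:5|rd=10:4|imm=125:7 ⇒ 0x8d7d ⇒ little 7d 8d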